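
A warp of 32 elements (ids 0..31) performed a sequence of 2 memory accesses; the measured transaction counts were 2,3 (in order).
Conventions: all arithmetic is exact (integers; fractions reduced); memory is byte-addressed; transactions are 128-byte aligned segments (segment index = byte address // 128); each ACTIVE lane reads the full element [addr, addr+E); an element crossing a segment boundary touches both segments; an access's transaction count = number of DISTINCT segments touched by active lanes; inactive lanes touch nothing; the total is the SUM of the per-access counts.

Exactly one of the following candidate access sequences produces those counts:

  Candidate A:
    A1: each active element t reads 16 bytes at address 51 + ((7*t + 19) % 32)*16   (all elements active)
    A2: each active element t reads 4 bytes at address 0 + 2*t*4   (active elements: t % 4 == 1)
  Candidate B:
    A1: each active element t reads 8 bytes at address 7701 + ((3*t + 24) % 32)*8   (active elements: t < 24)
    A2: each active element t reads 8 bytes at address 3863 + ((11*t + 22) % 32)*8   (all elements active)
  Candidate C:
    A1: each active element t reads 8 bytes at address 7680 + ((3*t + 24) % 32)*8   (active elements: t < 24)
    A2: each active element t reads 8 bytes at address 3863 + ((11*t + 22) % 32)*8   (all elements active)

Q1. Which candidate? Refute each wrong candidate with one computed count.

A: A1 gives 5 transactions, not 2
B: A1 gives 3 transactions, not 2
C: all counts match (2,3)

Answer: C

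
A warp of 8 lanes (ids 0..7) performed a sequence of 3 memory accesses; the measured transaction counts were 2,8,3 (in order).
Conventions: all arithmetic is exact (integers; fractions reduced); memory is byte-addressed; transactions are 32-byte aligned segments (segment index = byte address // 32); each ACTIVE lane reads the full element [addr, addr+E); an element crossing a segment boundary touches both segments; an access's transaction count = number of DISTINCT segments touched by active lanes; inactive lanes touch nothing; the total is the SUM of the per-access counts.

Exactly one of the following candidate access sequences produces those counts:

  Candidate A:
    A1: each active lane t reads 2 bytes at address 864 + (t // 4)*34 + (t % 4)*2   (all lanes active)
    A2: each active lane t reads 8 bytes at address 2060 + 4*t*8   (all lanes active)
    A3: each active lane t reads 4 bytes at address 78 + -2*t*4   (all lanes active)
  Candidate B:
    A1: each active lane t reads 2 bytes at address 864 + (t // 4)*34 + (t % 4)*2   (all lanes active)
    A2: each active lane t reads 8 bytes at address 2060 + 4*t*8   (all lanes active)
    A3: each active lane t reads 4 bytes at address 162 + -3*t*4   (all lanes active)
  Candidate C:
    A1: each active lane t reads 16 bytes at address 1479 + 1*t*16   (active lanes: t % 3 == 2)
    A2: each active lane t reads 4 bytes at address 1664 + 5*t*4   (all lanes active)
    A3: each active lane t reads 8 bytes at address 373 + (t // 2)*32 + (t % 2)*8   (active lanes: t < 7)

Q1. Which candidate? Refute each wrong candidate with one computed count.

B: A3 gives 4 transactions, not 3
C: A1 gives 3 transactions, not 2
A: all counts match (2,8,3)

Answer: A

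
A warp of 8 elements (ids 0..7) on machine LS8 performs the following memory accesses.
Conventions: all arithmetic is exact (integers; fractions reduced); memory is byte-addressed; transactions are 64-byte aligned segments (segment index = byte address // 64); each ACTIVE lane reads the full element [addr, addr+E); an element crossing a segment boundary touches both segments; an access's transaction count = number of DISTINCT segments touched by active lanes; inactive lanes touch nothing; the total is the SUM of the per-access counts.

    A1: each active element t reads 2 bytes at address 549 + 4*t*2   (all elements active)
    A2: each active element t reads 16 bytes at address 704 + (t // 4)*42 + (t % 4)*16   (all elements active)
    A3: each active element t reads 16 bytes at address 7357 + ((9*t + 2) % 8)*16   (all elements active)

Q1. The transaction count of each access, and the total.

A1: 2 transactions
A2: 2 transactions
A3: 3 transactions

Answer: 2,2,3; total 7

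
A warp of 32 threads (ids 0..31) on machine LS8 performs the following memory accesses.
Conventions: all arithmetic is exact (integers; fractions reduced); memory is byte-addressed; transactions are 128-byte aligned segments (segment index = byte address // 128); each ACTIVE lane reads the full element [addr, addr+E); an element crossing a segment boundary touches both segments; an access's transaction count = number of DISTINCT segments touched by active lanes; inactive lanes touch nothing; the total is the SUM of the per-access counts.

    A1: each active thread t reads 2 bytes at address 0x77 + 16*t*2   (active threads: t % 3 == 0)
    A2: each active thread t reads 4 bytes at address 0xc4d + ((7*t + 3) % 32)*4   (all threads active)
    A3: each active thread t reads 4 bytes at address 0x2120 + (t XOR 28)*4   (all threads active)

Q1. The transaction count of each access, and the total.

A1: 9 transactions
A2: 2 transactions
A3: 2 transactions

Answer: 9,2,2; total 13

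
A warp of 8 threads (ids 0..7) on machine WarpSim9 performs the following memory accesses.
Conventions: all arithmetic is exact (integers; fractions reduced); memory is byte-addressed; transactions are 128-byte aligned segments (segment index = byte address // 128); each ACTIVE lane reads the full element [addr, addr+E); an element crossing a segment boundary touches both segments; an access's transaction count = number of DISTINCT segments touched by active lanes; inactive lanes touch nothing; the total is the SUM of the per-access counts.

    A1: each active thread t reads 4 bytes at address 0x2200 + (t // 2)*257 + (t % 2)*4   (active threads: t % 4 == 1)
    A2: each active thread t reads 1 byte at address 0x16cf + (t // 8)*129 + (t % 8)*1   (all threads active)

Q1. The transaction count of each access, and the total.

A1: 2 transactions
A2: 1 transaction

Answer: 2,1; total 3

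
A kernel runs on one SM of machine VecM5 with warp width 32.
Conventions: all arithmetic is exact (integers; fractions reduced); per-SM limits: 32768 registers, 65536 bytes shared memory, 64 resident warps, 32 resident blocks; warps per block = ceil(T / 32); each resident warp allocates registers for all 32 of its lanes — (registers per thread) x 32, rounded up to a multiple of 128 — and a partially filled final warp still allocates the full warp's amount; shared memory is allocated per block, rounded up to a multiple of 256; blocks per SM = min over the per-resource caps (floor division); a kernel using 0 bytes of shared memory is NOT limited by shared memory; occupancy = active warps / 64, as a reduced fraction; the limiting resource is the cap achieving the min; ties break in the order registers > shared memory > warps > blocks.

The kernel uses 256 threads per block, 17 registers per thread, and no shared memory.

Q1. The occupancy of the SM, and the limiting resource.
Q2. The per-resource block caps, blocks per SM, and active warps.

Answer: occupancy 3/4, limited by registers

registers: 6 blocks
shared memory: no limit (kernel uses none)
warps: 8 blocks
blocks: 32 blocks

Answer: 6 blocks, 48 active warps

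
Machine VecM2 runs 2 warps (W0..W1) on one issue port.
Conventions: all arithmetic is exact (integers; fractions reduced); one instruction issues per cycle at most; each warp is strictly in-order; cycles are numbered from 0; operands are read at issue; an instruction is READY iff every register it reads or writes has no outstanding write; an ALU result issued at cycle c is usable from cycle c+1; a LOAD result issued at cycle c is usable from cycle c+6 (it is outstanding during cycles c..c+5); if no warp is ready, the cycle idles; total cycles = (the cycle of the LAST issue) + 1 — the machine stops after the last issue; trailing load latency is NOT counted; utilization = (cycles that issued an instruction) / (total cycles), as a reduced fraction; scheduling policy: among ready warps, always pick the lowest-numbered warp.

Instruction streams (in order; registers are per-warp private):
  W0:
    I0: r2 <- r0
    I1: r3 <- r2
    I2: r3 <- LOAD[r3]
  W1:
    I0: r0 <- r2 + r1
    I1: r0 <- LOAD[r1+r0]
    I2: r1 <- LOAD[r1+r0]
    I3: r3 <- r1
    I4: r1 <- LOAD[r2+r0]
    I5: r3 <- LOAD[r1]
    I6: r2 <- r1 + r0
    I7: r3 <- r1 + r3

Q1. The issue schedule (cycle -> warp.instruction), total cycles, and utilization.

cycle 0: W0.I0
cycle 1: W0.I1
cycle 2: W0.I2
cycle 3: W1.I0
cycle 4: W1.I1
cycle 5: idle
cycle 6: idle
cycle 7: idle
cycle 8: idle
cycle 9: idle
cycle 10: W1.I2
cycle 11: idle
cycle 12: idle
cycle 13: idle
cycle 14: idle
cycle 15: idle
cycle 16: W1.I3
cycle 17: W1.I4
cycle 18: idle
cycle 19: idle
cycle 20: idle
cycle 21: idle
cycle 22: idle
cycle 23: W1.I5
cycle 24: W1.I6
cycle 25: idle
cycle 26: idle
cycle 27: idle
cycle 28: idle
cycle 29: W1.I7

Answer: 30 cycles, utilization 11/30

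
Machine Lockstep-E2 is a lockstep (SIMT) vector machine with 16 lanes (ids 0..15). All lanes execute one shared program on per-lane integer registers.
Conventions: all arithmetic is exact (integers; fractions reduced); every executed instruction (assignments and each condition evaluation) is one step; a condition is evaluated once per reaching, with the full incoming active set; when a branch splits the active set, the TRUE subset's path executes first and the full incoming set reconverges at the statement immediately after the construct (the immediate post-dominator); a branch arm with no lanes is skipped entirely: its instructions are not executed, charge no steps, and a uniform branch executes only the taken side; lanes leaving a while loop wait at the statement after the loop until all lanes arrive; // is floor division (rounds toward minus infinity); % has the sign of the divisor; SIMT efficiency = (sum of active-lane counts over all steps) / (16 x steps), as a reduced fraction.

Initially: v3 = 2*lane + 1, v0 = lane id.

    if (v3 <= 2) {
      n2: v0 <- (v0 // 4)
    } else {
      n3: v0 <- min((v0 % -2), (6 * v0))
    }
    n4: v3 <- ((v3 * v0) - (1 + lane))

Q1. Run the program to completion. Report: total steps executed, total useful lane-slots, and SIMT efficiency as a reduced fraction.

Answer: 4 steps, 48 useful, 3/4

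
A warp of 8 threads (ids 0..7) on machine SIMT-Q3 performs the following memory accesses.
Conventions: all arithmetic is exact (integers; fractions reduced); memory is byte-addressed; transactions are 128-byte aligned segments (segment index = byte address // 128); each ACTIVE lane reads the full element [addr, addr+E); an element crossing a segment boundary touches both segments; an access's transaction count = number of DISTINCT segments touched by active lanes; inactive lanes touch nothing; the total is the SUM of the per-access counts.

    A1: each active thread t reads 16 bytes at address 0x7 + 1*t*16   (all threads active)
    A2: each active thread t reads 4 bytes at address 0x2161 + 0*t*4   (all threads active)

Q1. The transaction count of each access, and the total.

A1: 2 transactions
A2: 1 transaction

Answer: 2,1; total 3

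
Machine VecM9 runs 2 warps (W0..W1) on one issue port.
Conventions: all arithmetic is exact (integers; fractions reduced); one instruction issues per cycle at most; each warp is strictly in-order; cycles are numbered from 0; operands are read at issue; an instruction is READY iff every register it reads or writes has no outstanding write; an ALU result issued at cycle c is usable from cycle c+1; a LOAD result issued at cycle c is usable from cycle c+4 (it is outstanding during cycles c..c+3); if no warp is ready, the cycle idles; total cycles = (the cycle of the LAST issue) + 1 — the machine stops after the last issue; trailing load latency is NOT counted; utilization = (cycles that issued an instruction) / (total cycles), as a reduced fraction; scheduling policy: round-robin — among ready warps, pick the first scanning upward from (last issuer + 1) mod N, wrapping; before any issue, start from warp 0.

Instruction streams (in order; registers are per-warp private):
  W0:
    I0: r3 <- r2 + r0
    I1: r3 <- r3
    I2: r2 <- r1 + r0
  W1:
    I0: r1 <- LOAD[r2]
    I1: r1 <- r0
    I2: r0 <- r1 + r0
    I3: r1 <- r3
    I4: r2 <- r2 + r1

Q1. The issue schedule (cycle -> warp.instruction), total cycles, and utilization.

cycle 0: W0.I0
cycle 1: W1.I0
cycle 2: W0.I1
cycle 3: W0.I2
cycle 4: idle
cycle 5: W1.I1
cycle 6: W1.I2
cycle 7: W1.I3
cycle 8: W1.I4

Answer: 9 cycles, utilization 8/9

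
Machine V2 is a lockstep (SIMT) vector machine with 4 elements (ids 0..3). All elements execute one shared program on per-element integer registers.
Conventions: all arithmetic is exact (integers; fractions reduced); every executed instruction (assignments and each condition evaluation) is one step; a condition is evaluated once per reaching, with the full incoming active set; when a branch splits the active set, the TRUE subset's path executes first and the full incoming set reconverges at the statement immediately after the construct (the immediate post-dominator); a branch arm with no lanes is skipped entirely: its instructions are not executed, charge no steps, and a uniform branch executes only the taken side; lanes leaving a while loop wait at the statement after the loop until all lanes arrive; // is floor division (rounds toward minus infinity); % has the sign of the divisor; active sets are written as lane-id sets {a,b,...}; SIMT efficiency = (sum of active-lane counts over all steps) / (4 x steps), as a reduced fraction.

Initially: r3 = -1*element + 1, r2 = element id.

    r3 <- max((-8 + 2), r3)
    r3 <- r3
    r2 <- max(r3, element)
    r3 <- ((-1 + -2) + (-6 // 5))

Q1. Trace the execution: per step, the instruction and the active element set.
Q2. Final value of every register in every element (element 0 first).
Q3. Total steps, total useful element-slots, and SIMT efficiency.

step 0: r3 <- max((-8 + 2), r3)      {0,1,2,3}
step 1: r3 <- r3                     {0,1,2,3}
step 2: r2 <- max(r3, element)       {0,1,2,3}
step 3: r3 <- ((-1 + -2) + (-6 // 5)) {0,1,2,3}

Answer: 4 steps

r3: -5,-5,-5,-5
r2: 1,1,2,3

steps = 4; useful = 16; efficiency = 16/16 = 1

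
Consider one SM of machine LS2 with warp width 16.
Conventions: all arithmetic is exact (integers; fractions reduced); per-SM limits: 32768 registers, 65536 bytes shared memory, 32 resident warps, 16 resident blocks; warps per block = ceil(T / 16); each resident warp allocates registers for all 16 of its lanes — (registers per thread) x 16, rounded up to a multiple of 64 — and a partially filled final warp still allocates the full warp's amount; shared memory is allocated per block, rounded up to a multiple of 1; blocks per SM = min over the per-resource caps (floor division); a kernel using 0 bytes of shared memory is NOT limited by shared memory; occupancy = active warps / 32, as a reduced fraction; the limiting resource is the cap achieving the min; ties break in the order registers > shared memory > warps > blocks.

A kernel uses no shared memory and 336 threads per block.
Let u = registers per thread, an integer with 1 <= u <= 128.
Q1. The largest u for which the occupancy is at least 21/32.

Answer: u = 96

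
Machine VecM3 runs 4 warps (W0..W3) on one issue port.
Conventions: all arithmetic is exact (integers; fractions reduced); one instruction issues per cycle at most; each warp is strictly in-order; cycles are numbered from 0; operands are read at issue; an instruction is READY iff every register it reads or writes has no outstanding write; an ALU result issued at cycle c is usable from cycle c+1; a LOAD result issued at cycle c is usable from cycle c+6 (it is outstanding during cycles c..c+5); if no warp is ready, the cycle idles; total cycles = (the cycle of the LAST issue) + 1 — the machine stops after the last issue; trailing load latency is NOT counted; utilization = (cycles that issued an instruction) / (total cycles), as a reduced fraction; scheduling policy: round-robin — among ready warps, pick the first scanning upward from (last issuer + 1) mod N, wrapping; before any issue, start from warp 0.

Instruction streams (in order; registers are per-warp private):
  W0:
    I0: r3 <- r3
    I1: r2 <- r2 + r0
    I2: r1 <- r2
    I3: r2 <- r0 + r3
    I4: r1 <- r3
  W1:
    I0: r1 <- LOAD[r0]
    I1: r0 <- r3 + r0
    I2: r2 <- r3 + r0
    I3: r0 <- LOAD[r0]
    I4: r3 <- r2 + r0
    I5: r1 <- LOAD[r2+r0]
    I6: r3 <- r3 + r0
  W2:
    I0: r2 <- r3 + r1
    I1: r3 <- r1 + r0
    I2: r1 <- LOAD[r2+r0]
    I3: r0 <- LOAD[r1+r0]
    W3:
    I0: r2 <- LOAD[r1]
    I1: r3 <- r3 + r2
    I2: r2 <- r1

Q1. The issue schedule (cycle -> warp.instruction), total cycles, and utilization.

cycle 0: W0.I0
cycle 1: W1.I0
cycle 2: W2.I0
cycle 3: W3.I0
cycle 4: W0.I1
cycle 5: W1.I1
cycle 6: W2.I1
cycle 7: W0.I2
cycle 8: W1.I2
cycle 9: W2.I2
cycle 10: W3.I1
cycle 11: W0.I3
cycle 12: W1.I3
cycle 13: W3.I2
cycle 14: W0.I4
cycle 15: W2.I3
cycle 16: idle
cycle 17: idle
cycle 18: W1.I4
cycle 19: W1.I5
cycle 20: W1.I6

Answer: 21 cycles, utilization 19/21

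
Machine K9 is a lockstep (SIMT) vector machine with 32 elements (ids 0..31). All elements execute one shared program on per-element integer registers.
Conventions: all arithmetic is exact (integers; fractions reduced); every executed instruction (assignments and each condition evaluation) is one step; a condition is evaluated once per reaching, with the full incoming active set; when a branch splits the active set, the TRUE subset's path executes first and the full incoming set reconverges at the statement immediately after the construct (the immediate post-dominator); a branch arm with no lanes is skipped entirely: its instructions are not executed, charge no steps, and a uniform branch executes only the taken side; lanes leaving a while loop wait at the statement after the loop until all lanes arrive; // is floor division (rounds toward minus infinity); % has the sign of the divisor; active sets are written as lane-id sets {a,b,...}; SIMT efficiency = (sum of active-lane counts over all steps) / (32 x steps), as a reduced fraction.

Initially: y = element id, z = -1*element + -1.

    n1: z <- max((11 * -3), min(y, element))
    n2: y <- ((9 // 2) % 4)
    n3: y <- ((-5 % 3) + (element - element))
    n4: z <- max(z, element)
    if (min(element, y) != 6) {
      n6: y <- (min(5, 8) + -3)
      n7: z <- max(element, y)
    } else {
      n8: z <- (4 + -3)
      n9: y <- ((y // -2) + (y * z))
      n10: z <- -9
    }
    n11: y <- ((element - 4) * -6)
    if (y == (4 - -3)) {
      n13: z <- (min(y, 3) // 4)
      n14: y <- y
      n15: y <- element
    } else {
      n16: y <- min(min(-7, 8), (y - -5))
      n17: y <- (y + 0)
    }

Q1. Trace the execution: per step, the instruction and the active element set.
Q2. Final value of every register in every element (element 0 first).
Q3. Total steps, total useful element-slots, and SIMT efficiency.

step 0: z <- max((11 * -3), min(y, element)) {0,1,2,3,4,5,6,7,8,9,10,11,12,13,14,15,16,17,18,19,20,21,22,23,24,25,26,27,28,29,30,31}
step 1: y <- ((9 // 2) % 4)          {0,1,2,3,4,5,6,7,8,9,10,11,12,13,14,15,16,17,18,19,20,21,22,23,24,25,26,27,28,29,30,31}
step 2: y <- ((-5 % 3) + (element - element)) {0,1,2,3,4,5,6,7,8,9,10,11,12,13,14,15,16,17,18,19,20,21,22,23,24,25,26,27,28,29,30,31}
step 3: z <- max(z, element)         {0,1,2,3,4,5,6,7,8,9,10,11,12,13,14,15,16,17,18,19,20,21,22,23,24,25,26,27,28,29,30,31}
step 4: eval (min(element, y) != 6)  {0,1,2,3,4,5,6,7,8,9,10,11,12,13,14,15,16,17,18,19,20,21,22,23,24,25,26,27,28,29,30,31}
step 5: y <- (min(5, 8) + -3)        {0,1,2,3,4,5,6,7,8,9,10,11,12,13,14,15,16,17,18,19,20,21,22,23,24,25,26,27,28,29,30,31}
step 6: z <- max(element, y)         {0,1,2,3,4,5,6,7,8,9,10,11,12,13,14,15,16,17,18,19,20,21,22,23,24,25,26,27,28,29,30,31}
step 7: y <- ((element - 4) * -6)    {0,1,2,3,4,5,6,7,8,9,10,11,12,13,14,15,16,17,18,19,20,21,22,23,24,25,26,27,28,29,30,31}
step 8: eval (y == (4 - -3))         {0,1,2,3,4,5,6,7,8,9,10,11,12,13,14,15,16,17,18,19,20,21,22,23,24,25,26,27,28,29,30,31}
step 9: y <- min(min(-7, 8), (y - -5)) {0,1,2,3,4,5,6,7,8,9,10,11,12,13,14,15,16,17,18,19,20,21,22,23,24,25,26,27,28,29,30,31}
step 10: y <- (y + 0)                 {0,1,2,3,4,5,6,7,8,9,10,11,12,13,14,15,16,17,18,19,20,21,22,23,24,25,26,27,28,29,30,31}

Answer: 11 steps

y: -7,-7,-7,-7,-7,-7,-7,-13,-19,-25,-31,-37,-43,-49,-55,-61,-67,-73,-79,-85,-91,-97,-103,-109,-115,-121,-127,-133,-139,-145,-151,-157
z: 2,2,2,3,4,5,6,7,8,9,10,11,12,13,14,15,16,17,18,19,20,21,22,23,24,25,26,27,28,29,30,31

steps = 11; useful = 352; efficiency = 352/352 = 1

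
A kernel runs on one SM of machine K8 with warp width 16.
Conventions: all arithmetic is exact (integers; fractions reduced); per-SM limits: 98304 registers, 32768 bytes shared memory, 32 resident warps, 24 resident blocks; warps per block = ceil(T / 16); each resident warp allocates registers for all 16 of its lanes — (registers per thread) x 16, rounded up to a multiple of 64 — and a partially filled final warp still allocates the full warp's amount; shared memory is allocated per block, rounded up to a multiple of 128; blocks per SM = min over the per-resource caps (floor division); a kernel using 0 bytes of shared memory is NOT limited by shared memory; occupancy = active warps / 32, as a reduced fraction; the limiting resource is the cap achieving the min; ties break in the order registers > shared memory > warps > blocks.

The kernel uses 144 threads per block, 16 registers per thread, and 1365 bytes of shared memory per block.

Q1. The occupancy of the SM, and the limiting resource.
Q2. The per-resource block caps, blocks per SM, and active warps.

Answer: occupancy 27/32, limited by warps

registers: 42 blocks
shared memory: 23 blocks
warps: 3 blocks
blocks: 24 blocks

Answer: 3 blocks, 27 active warps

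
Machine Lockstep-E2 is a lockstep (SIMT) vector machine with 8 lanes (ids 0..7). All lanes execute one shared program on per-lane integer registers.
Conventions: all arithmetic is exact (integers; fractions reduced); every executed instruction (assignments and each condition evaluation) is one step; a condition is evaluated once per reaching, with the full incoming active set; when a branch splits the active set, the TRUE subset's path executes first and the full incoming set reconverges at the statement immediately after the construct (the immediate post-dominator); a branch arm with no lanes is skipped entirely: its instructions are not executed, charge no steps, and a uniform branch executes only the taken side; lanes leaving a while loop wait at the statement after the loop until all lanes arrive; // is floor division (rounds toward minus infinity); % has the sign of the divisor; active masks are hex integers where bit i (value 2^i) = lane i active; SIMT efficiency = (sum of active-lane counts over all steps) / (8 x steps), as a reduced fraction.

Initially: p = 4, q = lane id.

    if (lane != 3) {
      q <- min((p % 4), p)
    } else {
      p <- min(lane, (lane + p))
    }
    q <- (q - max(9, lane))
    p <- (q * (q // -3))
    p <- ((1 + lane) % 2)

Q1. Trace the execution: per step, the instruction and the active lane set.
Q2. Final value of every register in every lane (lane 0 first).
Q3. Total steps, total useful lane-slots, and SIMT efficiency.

step 0: eval (lane != 3)             0xff
step 1: q <- min((p % 4), p)         0xf7
step 2: p <- min(lane, (lane + p))   0x08
step 3: q <- (q - max(9, lane))      0xff
step 4: p <- (q * (q // -3))         0xff
step 5: p <- ((1 + lane) % 2)        0xff

Answer: 6 steps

p: 1,0,1,0,1,0,1,0
q: -9,-9,-9,-6,-9,-9,-9,-9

steps = 6; useful = 40; efficiency = 40/48 = 5/6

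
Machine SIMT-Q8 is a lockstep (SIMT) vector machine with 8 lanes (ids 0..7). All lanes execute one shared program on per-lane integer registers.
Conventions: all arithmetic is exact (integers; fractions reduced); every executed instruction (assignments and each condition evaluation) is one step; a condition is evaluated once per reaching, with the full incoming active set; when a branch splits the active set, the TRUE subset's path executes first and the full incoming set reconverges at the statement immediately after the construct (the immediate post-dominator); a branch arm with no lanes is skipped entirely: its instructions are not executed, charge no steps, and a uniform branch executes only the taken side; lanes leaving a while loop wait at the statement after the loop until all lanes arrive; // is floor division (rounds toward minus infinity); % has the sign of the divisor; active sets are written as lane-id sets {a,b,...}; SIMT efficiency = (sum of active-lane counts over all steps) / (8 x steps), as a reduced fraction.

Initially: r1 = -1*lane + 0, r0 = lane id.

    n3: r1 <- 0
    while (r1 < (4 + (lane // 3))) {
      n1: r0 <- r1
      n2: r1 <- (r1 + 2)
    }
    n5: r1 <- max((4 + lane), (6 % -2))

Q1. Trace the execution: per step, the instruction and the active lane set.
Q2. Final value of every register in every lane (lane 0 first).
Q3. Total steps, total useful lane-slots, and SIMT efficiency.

step 0: r1 <- 0                      {0,1,2,3,4,5,6,7}
step 1: eval (r1 < (4 + (lane // 3))) {0,1,2,3,4,5,6,7}
step 2: r0 <- r1                     {0,1,2,3,4,5,6,7}
step 3: r1 <- (r1 + 2)               {0,1,2,3,4,5,6,7}
step 4: eval (r1 < (4 + (lane // 3))) {0,1,2,3,4,5,6,7}
step 5: r0 <- r1                     {0,1,2,3,4,5,6,7}
step 6: r1 <- (r1 + 2)               {0,1,2,3,4,5,6,7}
step 7: eval (r1 < (4 + (lane // 3))) {0,1,2,3,4,5,6,7}
step 8: r0 <- r1                     {3,4,5,6,7}
step 9: r1 <- (r1 + 2)               {3,4,5,6,7}
step 10: eval (r1 < (4 + (lane // 3))) {3,4,5,6,7}
step 11: r1 <- max((4 + lane), (6 % -2)) {0,1,2,3,4,5,6,7}

Answer: 12 steps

r1: 4,5,6,7,8,9,10,11
r0: 2,2,2,4,4,4,4,4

steps = 12; useful = 87; efficiency = 87/96 = 29/32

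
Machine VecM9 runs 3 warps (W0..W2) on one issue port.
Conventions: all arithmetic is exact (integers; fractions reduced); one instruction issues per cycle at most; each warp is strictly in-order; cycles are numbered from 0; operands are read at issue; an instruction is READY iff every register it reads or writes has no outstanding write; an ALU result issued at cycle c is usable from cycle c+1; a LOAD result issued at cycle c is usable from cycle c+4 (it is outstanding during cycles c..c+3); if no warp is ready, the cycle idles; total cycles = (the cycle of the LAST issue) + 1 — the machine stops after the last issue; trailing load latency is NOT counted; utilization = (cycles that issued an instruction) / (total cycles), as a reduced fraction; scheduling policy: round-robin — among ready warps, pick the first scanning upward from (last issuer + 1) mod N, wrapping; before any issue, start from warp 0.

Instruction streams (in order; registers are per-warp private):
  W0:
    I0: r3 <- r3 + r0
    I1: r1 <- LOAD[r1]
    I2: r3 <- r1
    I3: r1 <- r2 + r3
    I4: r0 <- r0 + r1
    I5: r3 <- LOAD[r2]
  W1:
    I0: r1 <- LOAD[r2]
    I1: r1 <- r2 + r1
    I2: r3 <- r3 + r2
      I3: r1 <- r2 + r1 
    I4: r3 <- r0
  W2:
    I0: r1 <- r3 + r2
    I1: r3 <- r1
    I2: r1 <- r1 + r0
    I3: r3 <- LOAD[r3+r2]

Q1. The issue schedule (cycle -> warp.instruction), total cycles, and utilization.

cycle 0: W0.I0
cycle 1: W1.I0
cycle 2: W2.I0
cycle 3: W0.I1
cycle 4: W2.I1
cycle 5: W1.I1
cycle 6: W2.I2
cycle 7: W0.I2
cycle 8: W1.I2
cycle 9: W2.I3
cycle 10: W0.I3
cycle 11: W1.I3
cycle 12: W0.I4
cycle 13: W1.I4
cycle 14: W0.I5

Answer: 15 cycles, utilization 1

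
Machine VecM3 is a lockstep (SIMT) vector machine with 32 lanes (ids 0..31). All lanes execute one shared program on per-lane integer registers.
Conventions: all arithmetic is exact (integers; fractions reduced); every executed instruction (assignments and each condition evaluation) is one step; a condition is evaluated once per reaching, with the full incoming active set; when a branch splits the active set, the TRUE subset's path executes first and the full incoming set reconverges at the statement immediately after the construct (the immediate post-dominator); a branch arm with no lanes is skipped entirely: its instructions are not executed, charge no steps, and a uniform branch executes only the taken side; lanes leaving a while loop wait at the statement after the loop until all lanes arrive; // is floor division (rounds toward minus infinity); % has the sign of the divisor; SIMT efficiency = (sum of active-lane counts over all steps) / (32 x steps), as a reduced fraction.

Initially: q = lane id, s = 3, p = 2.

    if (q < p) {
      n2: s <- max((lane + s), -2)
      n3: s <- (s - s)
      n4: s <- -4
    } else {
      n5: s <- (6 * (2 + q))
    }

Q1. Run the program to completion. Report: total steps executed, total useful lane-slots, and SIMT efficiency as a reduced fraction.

Answer: 5 steps, 68 useful, 17/40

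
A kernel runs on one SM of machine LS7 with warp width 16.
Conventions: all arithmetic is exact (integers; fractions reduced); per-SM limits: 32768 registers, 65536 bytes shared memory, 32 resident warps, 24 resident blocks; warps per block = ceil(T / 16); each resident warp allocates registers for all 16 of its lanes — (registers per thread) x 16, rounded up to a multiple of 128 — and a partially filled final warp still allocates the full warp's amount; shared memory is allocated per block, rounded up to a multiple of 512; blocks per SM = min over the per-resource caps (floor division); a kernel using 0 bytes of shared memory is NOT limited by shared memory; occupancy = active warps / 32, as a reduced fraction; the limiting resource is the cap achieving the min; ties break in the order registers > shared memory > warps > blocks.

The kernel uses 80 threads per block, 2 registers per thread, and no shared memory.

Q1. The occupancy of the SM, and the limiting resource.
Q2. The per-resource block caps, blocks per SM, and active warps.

Answer: occupancy 15/16, limited by warps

registers: 51 blocks
shared memory: no limit (kernel uses none)
warps: 6 blocks
blocks: 24 blocks

Answer: 6 blocks, 30 active warps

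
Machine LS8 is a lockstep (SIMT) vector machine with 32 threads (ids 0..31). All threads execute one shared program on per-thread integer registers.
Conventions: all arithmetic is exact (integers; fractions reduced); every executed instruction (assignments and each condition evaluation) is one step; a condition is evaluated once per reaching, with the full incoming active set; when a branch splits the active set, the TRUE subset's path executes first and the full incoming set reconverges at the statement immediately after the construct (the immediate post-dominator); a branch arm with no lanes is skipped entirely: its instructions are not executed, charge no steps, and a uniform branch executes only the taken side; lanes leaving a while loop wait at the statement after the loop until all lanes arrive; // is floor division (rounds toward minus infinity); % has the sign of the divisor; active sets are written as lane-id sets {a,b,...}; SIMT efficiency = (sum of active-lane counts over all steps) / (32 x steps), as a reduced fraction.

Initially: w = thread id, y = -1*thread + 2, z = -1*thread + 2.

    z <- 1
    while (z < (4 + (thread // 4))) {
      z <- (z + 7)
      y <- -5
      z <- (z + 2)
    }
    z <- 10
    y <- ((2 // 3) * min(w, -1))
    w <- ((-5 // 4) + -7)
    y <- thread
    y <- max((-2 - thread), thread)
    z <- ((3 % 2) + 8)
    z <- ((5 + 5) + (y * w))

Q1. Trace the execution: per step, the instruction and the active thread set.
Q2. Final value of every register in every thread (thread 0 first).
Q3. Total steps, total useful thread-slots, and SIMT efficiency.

step 0: z <- 1                       {0,1,2,3,4,5,6,7,8,9,10,11,12,13,14,15,16,17,18,19,20,21,22,23,24,25,26,27,28,29,30,31}
step 1: eval (z < (4 + (thread // 4))) {0,1,2,3,4,5,6,7,8,9,10,11,12,13,14,15,16,17,18,19,20,21,22,23,24,25,26,27,28,29,30,31}
step 2: z <- (z + 7)                 {0,1,2,3,4,5,6,7,8,9,10,11,12,13,14,15,16,17,18,19,20,21,22,23,24,25,26,27,28,29,30,31}
step 3: y <- -5                      {0,1,2,3,4,5,6,7,8,9,10,11,12,13,14,15,16,17,18,19,20,21,22,23,24,25,26,27,28,29,30,31}
step 4: z <- (z + 2)                 {0,1,2,3,4,5,6,7,8,9,10,11,12,13,14,15,16,17,18,19,20,21,22,23,24,25,26,27,28,29,30,31}
step 5: eval (z < (4 + (thread // 4))) {0,1,2,3,4,5,6,7,8,9,10,11,12,13,14,15,16,17,18,19,20,21,22,23,24,25,26,27,28,29,30,31}
step 6: z <- (z + 7)                 {28,29,30,31}
step 7: y <- -5                      {28,29,30,31}
step 8: z <- (z + 2)                 {28,29,30,31}
step 9: eval (z < (4 + (thread // 4))) {28,29,30,31}
step 10: z <- 10                      {0,1,2,3,4,5,6,7,8,9,10,11,12,13,14,15,16,17,18,19,20,21,22,23,24,25,26,27,28,29,30,31}
step 11: y <- ((2 // 3) * min(w, -1)) {0,1,2,3,4,5,6,7,8,9,10,11,12,13,14,15,16,17,18,19,20,21,22,23,24,25,26,27,28,29,30,31}
step 12: w <- ((-5 // 4) + -7)        {0,1,2,3,4,5,6,7,8,9,10,11,12,13,14,15,16,17,18,19,20,21,22,23,24,25,26,27,28,29,30,31}
step 13: y <- thread                  {0,1,2,3,4,5,6,7,8,9,10,11,12,13,14,15,16,17,18,19,20,21,22,23,24,25,26,27,28,29,30,31}
step 14: y <- max((-2 - thread), thread) {0,1,2,3,4,5,6,7,8,9,10,11,12,13,14,15,16,17,18,19,20,21,22,23,24,25,26,27,28,29,30,31}
step 15: z <- ((3 % 2) + 8)           {0,1,2,3,4,5,6,7,8,9,10,11,12,13,14,15,16,17,18,19,20,21,22,23,24,25,26,27,28,29,30,31}
step 16: z <- ((5 + 5) + (y * w))     {0,1,2,3,4,5,6,7,8,9,10,11,12,13,14,15,16,17,18,19,20,21,22,23,24,25,26,27,28,29,30,31}

Answer: 17 steps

w: -9,-9,-9,-9,-9,-9,-9,-9,-9,-9,-9,-9,-9,-9,-9,-9,-9,-9,-9,-9,-9,-9,-9,-9,-9,-9,-9,-9,-9,-9,-9,-9
y: 0,1,2,3,4,5,6,7,8,9,10,11,12,13,14,15,16,17,18,19,20,21,22,23,24,25,26,27,28,29,30,31
z: 10,1,-8,-17,-26,-35,-44,-53,-62,-71,-80,-89,-98,-107,-116,-125,-134,-143,-152,-161,-170,-179,-188,-197,-206,-215,-224,-233,-242,-251,-260,-269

steps = 17; useful = 432; efficiency = 432/544 = 27/34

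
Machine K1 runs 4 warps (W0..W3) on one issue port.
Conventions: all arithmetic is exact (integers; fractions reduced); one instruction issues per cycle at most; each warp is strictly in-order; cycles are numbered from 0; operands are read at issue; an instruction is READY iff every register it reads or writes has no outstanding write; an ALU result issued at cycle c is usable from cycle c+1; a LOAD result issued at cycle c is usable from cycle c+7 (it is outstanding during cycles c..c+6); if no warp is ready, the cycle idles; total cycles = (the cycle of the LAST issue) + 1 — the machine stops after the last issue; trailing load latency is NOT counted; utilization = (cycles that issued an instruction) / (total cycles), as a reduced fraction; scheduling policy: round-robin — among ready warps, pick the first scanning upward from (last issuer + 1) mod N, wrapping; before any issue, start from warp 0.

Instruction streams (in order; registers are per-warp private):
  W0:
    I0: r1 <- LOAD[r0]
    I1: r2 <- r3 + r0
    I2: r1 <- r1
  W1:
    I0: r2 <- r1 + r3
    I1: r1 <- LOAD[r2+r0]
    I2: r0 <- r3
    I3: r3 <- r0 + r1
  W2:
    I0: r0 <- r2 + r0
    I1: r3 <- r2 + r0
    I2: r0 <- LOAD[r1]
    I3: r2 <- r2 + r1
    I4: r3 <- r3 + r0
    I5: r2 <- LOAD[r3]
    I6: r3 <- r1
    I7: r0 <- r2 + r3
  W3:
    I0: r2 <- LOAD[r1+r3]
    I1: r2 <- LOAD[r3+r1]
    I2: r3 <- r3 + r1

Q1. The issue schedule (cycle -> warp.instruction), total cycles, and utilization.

cycle 0: W0.I0
cycle 1: W1.I0
cycle 2: W2.I0
cycle 3: W3.I0
cycle 4: W0.I1
cycle 5: W1.I1
cycle 6: W2.I1
cycle 7: W0.I2
cycle 8: W1.I2
cycle 9: W2.I2
cycle 10: W3.I1
cycle 11: W2.I3
cycle 12: W3.I2
cycle 13: W1.I3
cycle 14: idle
cycle 15: idle
cycle 16: W2.I4
cycle 17: W2.I5
cycle 18: W2.I6
cycle 19: idle
cycle 20: idle
cycle 21: idle
cycle 22: idle
cycle 23: idle
cycle 24: W2.I7

Answer: 25 cycles, utilization 18/25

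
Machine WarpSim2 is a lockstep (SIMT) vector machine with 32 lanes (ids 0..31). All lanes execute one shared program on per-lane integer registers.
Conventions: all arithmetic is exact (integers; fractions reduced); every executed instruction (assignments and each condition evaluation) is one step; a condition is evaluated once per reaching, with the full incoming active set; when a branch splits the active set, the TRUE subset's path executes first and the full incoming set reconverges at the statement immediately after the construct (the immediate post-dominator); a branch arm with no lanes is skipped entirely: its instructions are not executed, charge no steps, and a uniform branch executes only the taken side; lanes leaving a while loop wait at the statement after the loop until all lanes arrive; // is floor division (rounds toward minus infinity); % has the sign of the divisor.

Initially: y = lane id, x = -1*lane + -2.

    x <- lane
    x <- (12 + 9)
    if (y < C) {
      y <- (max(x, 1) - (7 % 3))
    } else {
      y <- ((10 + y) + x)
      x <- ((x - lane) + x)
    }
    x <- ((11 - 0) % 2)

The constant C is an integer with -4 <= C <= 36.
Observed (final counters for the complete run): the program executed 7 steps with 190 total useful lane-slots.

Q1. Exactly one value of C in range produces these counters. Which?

Answer: C = 2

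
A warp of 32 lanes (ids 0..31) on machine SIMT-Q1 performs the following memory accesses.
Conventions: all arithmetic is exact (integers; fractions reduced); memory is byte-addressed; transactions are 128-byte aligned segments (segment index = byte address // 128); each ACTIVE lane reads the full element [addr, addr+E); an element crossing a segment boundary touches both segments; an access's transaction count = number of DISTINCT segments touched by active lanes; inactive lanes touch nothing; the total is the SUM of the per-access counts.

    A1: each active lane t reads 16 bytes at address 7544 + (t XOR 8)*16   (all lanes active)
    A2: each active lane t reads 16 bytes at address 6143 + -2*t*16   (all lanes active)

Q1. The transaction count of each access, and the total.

A1: 5 transactions
A2: 9 transactions

Answer: 5,9; total 14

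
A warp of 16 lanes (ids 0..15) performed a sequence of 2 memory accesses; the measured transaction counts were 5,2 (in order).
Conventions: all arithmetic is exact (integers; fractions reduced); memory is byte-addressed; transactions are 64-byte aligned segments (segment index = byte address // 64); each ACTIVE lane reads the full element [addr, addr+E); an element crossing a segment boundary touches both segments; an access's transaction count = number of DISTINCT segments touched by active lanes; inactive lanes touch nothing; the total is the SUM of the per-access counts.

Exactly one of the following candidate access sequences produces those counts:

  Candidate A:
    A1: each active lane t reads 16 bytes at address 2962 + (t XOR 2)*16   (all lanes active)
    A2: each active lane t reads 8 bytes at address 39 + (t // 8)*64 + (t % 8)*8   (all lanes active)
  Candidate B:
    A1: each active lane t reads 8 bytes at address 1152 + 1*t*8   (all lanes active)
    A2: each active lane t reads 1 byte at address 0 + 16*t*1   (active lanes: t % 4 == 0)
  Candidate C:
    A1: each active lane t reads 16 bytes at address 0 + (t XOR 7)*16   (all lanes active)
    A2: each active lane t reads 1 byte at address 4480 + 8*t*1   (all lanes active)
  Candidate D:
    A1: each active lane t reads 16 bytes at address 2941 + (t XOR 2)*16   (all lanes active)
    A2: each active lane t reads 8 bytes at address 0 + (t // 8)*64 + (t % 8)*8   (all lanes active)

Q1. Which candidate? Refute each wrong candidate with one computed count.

A: A2 gives 3 transactions, not 2
B: A1 gives 2 transactions, not 5
C: A1 gives 4 transactions, not 5
D: all counts match (5,2)

Answer: D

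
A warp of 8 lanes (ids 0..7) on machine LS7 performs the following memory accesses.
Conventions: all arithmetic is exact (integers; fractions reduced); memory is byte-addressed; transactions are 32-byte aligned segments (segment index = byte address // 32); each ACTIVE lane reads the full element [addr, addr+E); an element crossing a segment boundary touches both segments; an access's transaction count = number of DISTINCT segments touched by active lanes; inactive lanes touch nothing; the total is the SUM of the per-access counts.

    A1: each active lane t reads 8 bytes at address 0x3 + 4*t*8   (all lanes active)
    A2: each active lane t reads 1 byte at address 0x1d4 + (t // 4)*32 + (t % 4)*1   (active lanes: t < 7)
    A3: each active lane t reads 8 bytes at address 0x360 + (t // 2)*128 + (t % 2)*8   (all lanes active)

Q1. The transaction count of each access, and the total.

A1: 8 transactions
A2: 2 transactions
A3: 4 transactions

Answer: 8,2,4; total 14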